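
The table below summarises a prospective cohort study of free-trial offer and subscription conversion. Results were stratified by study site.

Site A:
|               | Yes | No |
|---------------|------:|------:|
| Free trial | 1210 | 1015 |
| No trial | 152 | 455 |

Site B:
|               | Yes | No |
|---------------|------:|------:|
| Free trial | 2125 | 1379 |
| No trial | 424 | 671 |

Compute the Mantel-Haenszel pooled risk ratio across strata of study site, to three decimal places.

1.730

RR_MH = Σ(aᵢ·n₀ᵢ/nᵢ) / Σ(cᵢ·n₁ᵢ/nᵢ), with n₁ᵢ = aᵢ+bᵢ (exposed), n₀ᵢ = cᵢ+dᵢ (unexposed), nᵢ = n₁ᵢ+n₀ᵢ.
Stratum 1 (Site A): n₁ = 2225, n₀ = 607, n = 2832; a·n₀/n = 1210·607/2832 = 259.3468; c·n₁/n = 152·2225/2832 = 119.4209
Stratum 2 (Site B): n₁ = 3504, n₀ = 1095, n = 4599; a·n₀/n = 2125·1095/4599 = 505.9524; c·n₁/n = 424·3504/4599 = 323.0476
RR_MH = (259.3468 + 505.9524) / (119.4209 + 323.0476) = 765.2991 / 442.4685 = 1.72961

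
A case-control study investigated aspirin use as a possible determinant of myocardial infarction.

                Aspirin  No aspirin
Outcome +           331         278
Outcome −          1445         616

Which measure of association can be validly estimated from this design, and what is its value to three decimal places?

Reading the table with exposure as columns: a = 331 (Aspirin, case), b = 1445 (Aspirin, non-case), c = 278 (No aspirin, case), d = 616.
This is a case-control study: participants were sampled on outcome status, so risks in the source population cannot be estimated directly — relative risk is not valid here. The odds ratio is the appropriate measure.
OR = (a·d)/(b·c) = (331 × 616) / (1445 × 278) = 203896 / 401710 = 0.50757

0.508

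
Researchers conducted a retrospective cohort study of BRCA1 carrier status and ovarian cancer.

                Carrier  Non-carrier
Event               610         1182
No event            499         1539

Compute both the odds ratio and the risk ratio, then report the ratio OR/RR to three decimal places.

Reading the table with exposure as columns: a = 610 (Carrier, case), b = 499 (Carrier, non-case), c = 1182 (Non-carrier, case), d = 1539.
OR = (610·1539)/(499·1182) = 938790/589818 = 1.59166
Risk in exposed = 610/1109 = 0.55005; risk in unexposed = 1182/2721 = 0.43440; RR = 1.26622
OR/RR = 1.59166 / 1.26622 = 1.25702
The outcome is not rare, so the OR lies further from 1 than the RR.

1.257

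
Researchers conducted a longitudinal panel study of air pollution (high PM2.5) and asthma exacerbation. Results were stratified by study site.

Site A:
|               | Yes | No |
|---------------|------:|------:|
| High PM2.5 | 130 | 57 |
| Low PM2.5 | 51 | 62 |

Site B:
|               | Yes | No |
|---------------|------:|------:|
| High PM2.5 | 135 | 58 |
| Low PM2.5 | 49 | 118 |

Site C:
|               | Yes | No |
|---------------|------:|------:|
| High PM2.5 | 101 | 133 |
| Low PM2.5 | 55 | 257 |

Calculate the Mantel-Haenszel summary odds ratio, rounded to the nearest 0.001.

OR_MH = Σ(aᵢdᵢ/nᵢ) / Σ(bᵢcᵢ/nᵢ), where nᵢ is the stratum total.
Stratum 1 (Site A): n = 300; a·d/n = 130·62/300 = 26.8667; b·c/n = 57·51/300 = 9.6900
Stratum 2 (Site B): n = 360; a·d/n = 135·118/360 = 44.2500; b·c/n = 58·49/360 = 7.8944
Stratum 3 (Site C): n = 546; a·d/n = 101·257/546 = 47.5403; b·c/n = 133·55/546 = 13.3974
OR_MH = (26.8667 + 44.2500 + 47.5403) / (9.6900 + 7.8944 + 13.3974) = 118.6570 / 30.9819 = 3.82988

3.830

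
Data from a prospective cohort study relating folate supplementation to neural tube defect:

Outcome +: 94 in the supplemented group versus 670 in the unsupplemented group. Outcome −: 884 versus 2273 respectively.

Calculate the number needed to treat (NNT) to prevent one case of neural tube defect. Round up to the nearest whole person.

Risk in treated group = 94/978 = 0.09611; risk in control = 670/2943 = 0.22766.
Absolute risk reduction = 0.22766 − 0.09611 = 0.13154
NNT = 1 / ARR = 1 / 0.13154 = 7.602 → round up → 8

8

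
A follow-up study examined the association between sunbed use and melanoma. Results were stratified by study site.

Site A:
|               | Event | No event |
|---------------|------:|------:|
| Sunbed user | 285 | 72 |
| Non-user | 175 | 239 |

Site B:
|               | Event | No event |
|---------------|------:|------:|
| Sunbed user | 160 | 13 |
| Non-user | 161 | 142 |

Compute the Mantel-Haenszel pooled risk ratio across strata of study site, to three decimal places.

1.827

RR_MH = Σ(aᵢ·n₀ᵢ/nᵢ) / Σ(cᵢ·n₁ᵢ/nᵢ), with n₁ᵢ = aᵢ+bᵢ (exposed), n₀ᵢ = cᵢ+dᵢ (unexposed), nᵢ = n₁ᵢ+n₀ᵢ.
Stratum 1 (Site A): n₁ = 357, n₀ = 414, n = 771; a·n₀/n = 285·414/771 = 153.0350; c·n₁/n = 175·357/771 = 81.0311
Stratum 2 (Site B): n₁ = 173, n₀ = 303, n = 476; a·n₀/n = 160·303/476 = 101.8487; c·n₁/n = 161·173/476 = 58.5147
RR_MH = (153.0350 + 101.8487) / (81.0311 + 58.5147) = 254.8838 / 139.5458 = 1.82652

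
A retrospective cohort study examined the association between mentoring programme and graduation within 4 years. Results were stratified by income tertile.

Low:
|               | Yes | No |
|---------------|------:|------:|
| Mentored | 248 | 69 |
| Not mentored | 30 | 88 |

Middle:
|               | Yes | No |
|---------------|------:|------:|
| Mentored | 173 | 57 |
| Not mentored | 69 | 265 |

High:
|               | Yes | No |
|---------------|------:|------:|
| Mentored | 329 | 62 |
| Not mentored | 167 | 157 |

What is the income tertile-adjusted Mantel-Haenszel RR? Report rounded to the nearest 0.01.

RR_MH = Σ(aᵢ·n₀ᵢ/nᵢ) / Σ(cᵢ·n₁ᵢ/nᵢ), with n₁ᵢ = aᵢ+bᵢ (exposed), n₀ᵢ = cᵢ+dᵢ (unexposed), nᵢ = n₁ᵢ+n₀ᵢ.
Stratum 1 (Low): n₁ = 317, n₀ = 118, n = 435; a·n₀/n = 248·118/435 = 67.2736; c·n₁/n = 30·317/435 = 21.8621
Stratum 2 (Middle): n₁ = 230, n₀ = 334, n = 564; a·n₀/n = 173·334/564 = 102.4504; c·n₁/n = 69·230/564 = 28.1383
Stratum 3 (High): n₁ = 391, n₀ = 324, n = 715; a·n₀/n = 329·324/715 = 149.0853; c·n₁/n = 167·391/715 = 91.3245
RR_MH = (67.2736 + 102.4504 + 149.0853) / (21.8621 + 28.1383 + 91.3245) = 318.8092 / 141.3248 = 2.25586

2.26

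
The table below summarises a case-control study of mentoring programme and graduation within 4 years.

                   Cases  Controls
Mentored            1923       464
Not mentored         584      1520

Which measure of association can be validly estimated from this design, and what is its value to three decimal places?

Cells: a = 1923, b = 464, c = 584, d = 1520.
This is a case-control study: participants were sampled on outcome status, so risks in the source population cannot be estimated directly — relative risk is not valid here. The odds ratio is the appropriate measure.
OR = (a·d)/(b·c) = (1923 × 1520) / (464 × 584) = 2922960 / 270976 = 10.78679

10.787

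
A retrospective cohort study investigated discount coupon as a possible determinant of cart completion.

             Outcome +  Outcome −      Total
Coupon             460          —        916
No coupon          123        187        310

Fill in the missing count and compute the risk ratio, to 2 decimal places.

The missing cell is in the exposed row: 916 − 460 = 456.
So a = 460, b = 456, c = 123, d = 187.
RR = [a/(a+b)] / [c/(c+d)] = (460/916) / (123/310) = 0.50218/0.39677 = 1.26567

1.27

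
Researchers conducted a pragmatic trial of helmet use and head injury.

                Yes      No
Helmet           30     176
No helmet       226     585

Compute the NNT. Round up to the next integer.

8

Risk in treated group = 30/206 = 0.14563; risk in control = 226/811 = 0.27867.
Absolute risk reduction = 0.27867 − 0.14563 = 0.13304
NNT = 1 / ARR = 1 / 0.13304 = 7.517 → round up → 8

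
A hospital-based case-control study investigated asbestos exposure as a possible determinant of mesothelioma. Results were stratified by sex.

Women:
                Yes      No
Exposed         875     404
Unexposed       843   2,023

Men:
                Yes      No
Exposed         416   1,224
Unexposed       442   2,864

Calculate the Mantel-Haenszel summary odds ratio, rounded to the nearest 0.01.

OR_MH = Σ(aᵢdᵢ/nᵢ) / Σ(bᵢcᵢ/nᵢ), where nᵢ is the stratum total.
Stratum 1 (Women): n = 4145; a·d/n = 875·2023/4145 = 427.0507; b·c/n = 404·843/4145 = 82.1645
Stratum 2 (Men): n = 4946; a·d/n = 416·2864/4946 = 240.8864; b·c/n = 1224·442/4946 = 109.3829
OR_MH = (427.0507 + 240.8864) / (82.1645 + 109.3829) = 667.9370 / 191.5475 = 3.48706

3.49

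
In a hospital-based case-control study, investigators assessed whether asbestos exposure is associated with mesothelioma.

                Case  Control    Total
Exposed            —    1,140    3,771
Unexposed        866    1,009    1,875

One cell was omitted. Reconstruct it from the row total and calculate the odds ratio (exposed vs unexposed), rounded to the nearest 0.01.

2.69

The missing cell is in the exposed row: 3771 − 1140 = 2631.
So a = 2631, b = 1140, c = 866, d = 1009.
OR = (a·d)/(b·c) = (2631 × 1009) / (1140 × 866) = 2654679 / 987240 = 2.68899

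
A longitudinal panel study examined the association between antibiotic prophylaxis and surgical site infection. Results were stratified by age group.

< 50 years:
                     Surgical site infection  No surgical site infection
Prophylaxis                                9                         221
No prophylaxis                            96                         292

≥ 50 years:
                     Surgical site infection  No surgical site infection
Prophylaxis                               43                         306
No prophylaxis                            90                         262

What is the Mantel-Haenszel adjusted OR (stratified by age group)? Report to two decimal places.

0.28

OR_MH = Σ(aᵢdᵢ/nᵢ) / Σ(bᵢcᵢ/nᵢ), where nᵢ is the stratum total.
Stratum 1 (< 50 years): n = 618; a·d/n = 9·292/618 = 4.2524; b·c/n = 221·96/618 = 34.3301
Stratum 2 (≥ 50 years): n = 701; a·d/n = 43·262/701 = 16.0713; b·c/n = 306·90/701 = 39.2867
OR_MH = (4.2524 + 16.0713) / (34.3301 + 39.2867) = 20.3238 / 73.6168 = 0.27607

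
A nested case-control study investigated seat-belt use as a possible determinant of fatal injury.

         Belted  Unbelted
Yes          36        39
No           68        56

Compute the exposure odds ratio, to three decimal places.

Reading the table with exposure as columns: a = 36 (Belted, case), b = 68 (Belted, non-case), c = 39 (Unbelted, case), d = 56.
OR = (a·d)/(b·c) = (36 × 56) / (68 × 39) = 2016 / 2652 = 0.76018
Exposure is associated with lower odds of fatal injury (OR = 0.76 < 1).

0.760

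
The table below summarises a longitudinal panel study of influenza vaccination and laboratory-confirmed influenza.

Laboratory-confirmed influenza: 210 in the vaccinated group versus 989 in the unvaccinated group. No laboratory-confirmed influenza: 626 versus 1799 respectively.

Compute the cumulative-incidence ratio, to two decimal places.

0.71

From the description: a = 210, b = 626, c = 989, d = 1799.
Risk in exposed = 210/836 = 0.25120; risk in unexposed = 989/2788 = 0.35473.
RR = 0.25120 / 0.35473 = 0.70812
The risk is 29% lower among the exposed than among the unexposed.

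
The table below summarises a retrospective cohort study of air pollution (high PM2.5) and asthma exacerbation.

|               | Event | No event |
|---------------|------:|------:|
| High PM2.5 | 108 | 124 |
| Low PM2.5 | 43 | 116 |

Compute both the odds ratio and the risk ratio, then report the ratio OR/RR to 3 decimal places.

Cells: a = 108, b = 124, c = 43, d = 116.
OR = (108·116)/(124·43) = 12528/5332 = 2.34959
Risk in exposed = 108/232 = 0.46552; risk in unexposed = 43/159 = 0.27044; RR = 1.72133
OR/RR = 2.34959 / 1.72133 = 1.36498
The outcome is not rare, so the OR lies further from 1 than the RR.

1.365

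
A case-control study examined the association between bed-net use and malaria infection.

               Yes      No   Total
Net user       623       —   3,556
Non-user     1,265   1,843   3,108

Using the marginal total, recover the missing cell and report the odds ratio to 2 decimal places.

0.31

The missing cell is in the exposed row: 3556 − 623 = 2933.
So a = 623, b = 2933, c = 1265, d = 1843.
OR = (a·d)/(b·c) = (623 × 1843) / (2933 × 1265) = 1148189 / 3710245 = 0.30946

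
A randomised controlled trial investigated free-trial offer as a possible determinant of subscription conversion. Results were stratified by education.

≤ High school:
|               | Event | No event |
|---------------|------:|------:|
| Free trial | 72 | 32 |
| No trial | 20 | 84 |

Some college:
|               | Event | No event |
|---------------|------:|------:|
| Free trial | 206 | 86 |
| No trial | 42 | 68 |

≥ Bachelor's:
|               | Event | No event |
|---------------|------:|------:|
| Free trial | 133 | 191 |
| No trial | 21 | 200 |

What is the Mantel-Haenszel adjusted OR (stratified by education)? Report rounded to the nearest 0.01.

5.80

OR_MH = Σ(aᵢdᵢ/nᵢ) / Σ(bᵢcᵢ/nᵢ), where nᵢ is the stratum total.
Stratum 1 (≤ High school): n = 208; a·d/n = 72·84/208 = 29.0769; b·c/n = 32·20/208 = 3.0769
Stratum 2 (Some college): n = 402; a·d/n = 206·68/402 = 34.8458; b·c/n = 86·42/402 = 8.9851
Stratum 3 (≥ Bachelor's): n = 545; a·d/n = 133·200/545 = 48.8073; b·c/n = 191·21/545 = 7.3596
OR_MH = (29.0769 + 34.8458 + 48.8073) / (3.0769 + 8.9851 + 7.3596) = 112.7300 / 19.4216 = 5.80435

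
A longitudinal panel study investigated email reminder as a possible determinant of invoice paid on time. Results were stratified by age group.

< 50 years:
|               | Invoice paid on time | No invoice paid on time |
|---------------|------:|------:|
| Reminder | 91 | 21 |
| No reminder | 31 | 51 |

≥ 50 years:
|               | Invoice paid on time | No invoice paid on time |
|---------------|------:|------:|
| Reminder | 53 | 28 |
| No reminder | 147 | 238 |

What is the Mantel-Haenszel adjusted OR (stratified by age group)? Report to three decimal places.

OR_MH = Σ(aᵢdᵢ/nᵢ) / Σ(bᵢcᵢ/nᵢ), where nᵢ is the stratum total.
Stratum 1 (< 50 years): n = 194; a·d/n = 91·51/194 = 23.9227; b·c/n = 21·31/194 = 3.3557
Stratum 2 (≥ 50 years): n = 466; a·d/n = 53·238/466 = 27.0687; b·c/n = 28·147/466 = 8.8326
OR_MH = (23.9227 + 27.0687) / (3.3557 + 8.8326) = 50.9913 / 12.1883 = 4.18364

4.184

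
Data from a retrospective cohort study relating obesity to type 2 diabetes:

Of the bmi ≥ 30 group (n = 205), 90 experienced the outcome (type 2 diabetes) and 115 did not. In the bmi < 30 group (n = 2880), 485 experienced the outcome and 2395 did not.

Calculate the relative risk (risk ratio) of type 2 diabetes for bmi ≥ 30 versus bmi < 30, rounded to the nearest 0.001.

2.607

From the description: a = 90, b = 115, c = 485, d = 2395.
Risk in exposed = 90/205 = 0.43902; risk in unexposed = 485/2880 = 0.16840.
RR = 0.43902 / 0.16840 = 2.60699
The risk among the exposed is 2.61 times that among the unexposed.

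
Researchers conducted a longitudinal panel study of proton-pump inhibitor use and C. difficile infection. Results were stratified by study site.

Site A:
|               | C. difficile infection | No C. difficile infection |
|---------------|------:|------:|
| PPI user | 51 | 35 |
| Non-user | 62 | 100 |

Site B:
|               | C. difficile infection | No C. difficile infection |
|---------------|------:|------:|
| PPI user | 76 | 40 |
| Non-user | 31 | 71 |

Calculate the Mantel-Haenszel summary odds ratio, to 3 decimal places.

3.139

OR_MH = Σ(aᵢdᵢ/nᵢ) / Σ(bᵢcᵢ/nᵢ), where nᵢ is the stratum total.
Stratum 1 (Site A): n = 248; a·d/n = 51·100/248 = 20.5645; b·c/n = 35·62/248 = 8.7500
Stratum 2 (Site B): n = 218; a·d/n = 76·71/218 = 24.7523; b·c/n = 40·31/218 = 5.6881
OR_MH = (20.5645 + 24.7523) / (8.7500 + 5.6881) = 45.3168 / 14.4381 = 3.13870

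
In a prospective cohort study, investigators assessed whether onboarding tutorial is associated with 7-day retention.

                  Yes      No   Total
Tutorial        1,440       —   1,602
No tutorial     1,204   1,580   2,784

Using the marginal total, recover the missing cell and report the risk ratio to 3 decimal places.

2.078

The missing cell is in the exposed row: 1602 − 1440 = 162.
So a = 1440, b = 162, c = 1204, d = 1580.
RR = [a/(a+b)] / [c/(c+d)] = (1440/1602) / (1204/2784) = 0.89888/0.43247 = 2.07847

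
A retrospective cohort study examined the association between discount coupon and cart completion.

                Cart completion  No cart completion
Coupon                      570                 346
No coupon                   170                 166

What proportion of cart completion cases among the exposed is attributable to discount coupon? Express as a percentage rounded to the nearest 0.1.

Cells: a = 570, b = 346, c = 170, d = 166.
Risk in exposed = 570/916 = 0.62227; risk in unexposed = 170/336 = 0.50595.
RR = 0.62227/0.50595 = 1.22990
AR% = (RR − 1)/RR × 100 = (1.22990 − 1)/1.22990 × 100 = 18.6926%

18.7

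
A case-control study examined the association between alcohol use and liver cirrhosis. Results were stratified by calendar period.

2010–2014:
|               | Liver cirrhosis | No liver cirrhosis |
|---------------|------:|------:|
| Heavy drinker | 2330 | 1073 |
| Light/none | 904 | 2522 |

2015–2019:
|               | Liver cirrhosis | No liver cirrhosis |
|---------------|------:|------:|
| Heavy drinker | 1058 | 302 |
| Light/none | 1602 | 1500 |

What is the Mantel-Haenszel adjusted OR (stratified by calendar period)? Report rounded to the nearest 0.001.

OR_MH = Σ(aᵢdᵢ/nᵢ) / Σ(bᵢcᵢ/nᵢ), where nᵢ is the stratum total.
Stratum 1 (2010–2014): n = 6829; a·d/n = 2330·2522/6829 = 860.4862; b·c/n = 1073·904/6829 = 142.0401
Stratum 2 (2015–2019): n = 4462; a·d/n = 1058·1500/4462 = 355.6701; b·c/n = 302·1602/4462 = 108.4276
OR_MH = (860.4862 + 355.6701) / (142.0401 + 108.4276) = 1216.1563 / 250.4677 = 4.85554

4.856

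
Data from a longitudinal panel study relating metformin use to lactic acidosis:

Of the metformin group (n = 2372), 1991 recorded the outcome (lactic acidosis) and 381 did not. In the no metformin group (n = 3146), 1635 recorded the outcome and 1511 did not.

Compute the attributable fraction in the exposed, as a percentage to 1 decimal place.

From the description: a = 1991, b = 381, c = 1635, d = 1511.
Risk in exposed = 1991/2372 = 0.83938; risk in unexposed = 1635/3146 = 0.51971.
RR = 0.83938/0.51971 = 1.61509
AR% = (RR − 1)/RR × 100 = (1.61509 − 1)/1.61509 × 100 = 38.0841%

38.1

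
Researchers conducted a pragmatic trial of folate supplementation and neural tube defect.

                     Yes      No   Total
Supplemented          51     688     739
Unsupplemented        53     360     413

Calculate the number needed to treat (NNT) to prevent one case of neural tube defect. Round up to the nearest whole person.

17

Risk in treated group = 51/739 = 0.06901; risk in control = 53/413 = 0.12833.
Absolute risk reduction = 0.12833 − 0.06901 = 0.05932
NNT = 1 / ARR = 1 / 0.05932 = 16.859 → round up → 17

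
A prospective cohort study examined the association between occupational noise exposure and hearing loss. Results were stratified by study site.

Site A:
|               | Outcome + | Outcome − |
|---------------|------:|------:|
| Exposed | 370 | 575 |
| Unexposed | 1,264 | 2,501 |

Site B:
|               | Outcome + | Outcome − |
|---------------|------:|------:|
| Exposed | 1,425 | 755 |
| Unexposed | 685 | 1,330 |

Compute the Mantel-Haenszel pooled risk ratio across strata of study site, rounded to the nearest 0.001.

RR_MH = Σ(aᵢ·n₀ᵢ/nᵢ) / Σ(cᵢ·n₁ᵢ/nᵢ), with n₁ᵢ = aᵢ+bᵢ (exposed), n₀ᵢ = cᵢ+dᵢ (unexposed), nᵢ = n₁ᵢ+n₀ᵢ.
Stratum 1 (Site A): n₁ = 945, n₀ = 3765, n = 4710; a·n₀/n = 370·3765/4710 = 295.7643; c·n₁/n = 1264·945/4710 = 253.6051
Stratum 2 (Site B): n₁ = 2180, n₀ = 2015, n = 4195; a·n₀/n = 1425·2015/4195 = 684.4756; c·n₁/n = 685·2180/4195 = 355.9714
RR_MH = (295.7643 + 684.4756) / (253.6051 + 355.9714) = 980.2399 / 609.5765 = 1.60807

1.608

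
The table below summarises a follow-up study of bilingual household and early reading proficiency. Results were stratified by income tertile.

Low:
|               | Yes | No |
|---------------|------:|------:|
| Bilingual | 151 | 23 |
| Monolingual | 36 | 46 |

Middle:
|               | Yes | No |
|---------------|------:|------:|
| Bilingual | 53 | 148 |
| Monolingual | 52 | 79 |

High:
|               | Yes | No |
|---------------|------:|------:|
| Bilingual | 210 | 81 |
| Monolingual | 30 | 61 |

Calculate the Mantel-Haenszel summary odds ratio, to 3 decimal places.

2.236

OR_MH = Σ(aᵢdᵢ/nᵢ) / Σ(bᵢcᵢ/nᵢ), where nᵢ is the stratum total.
Stratum 1 (Low): n = 256; a·d/n = 151·46/256 = 27.1328; b·c/n = 23·36/256 = 3.2344
Stratum 2 (Middle): n = 332; a·d/n = 53·79/332 = 12.6114; b·c/n = 148·52/332 = 23.1807
Stratum 3 (High): n = 382; a·d/n = 210·61/382 = 33.5340; b·c/n = 81·30/382 = 6.3613
OR_MH = (27.1328 + 12.6114 + 33.5340) / (3.2344 + 23.1807 + 6.3613) = 73.2783 / 32.7764 = 2.23571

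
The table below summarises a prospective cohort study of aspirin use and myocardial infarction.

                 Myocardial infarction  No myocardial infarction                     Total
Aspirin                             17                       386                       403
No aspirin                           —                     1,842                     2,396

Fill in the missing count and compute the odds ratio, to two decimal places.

0.15

The missing cell is in the unexposed row: 2396 − 1842 = 554.
So a = 17, b = 386, c = 554, d = 1842.
OR = (a·d)/(b·c) = (17 × 1842) / (386 × 554) = 31314 / 213844 = 0.14643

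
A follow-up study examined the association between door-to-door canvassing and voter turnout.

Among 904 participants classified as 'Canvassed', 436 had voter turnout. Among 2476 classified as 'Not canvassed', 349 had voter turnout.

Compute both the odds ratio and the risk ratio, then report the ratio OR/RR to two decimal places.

From the description: a = 436, b = 468, c = 349, d = 2127.
OR = (436·2127)/(468·349) = 927372/163332 = 5.67783
Risk in exposed = 436/904 = 0.48230; risk in unexposed = 349/2476 = 0.14095; RR = 3.42171
OR/RR = 5.67783 / 3.42171 = 1.65936
The outcome is not rare, so the OR lies further from 1 than the RR.

1.66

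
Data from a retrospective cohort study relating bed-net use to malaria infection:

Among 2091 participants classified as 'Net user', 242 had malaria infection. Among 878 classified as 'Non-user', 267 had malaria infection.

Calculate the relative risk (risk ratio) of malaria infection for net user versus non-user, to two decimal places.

0.38

From the description: a = 242, b = 1849, c = 267, d = 611.
Risk in exposed = 242/2091 = 0.11573; risk in unexposed = 267/878 = 0.30410.
RR = 0.11573 / 0.30410 = 0.38058
The risk is 62% lower among the exposed than among the unexposed.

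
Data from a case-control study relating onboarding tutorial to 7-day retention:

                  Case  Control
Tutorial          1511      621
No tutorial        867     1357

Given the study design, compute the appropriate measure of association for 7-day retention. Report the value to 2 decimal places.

Cells: a = 1511, b = 621, c = 867, d = 1357.
This is a case-control study: participants were sampled on outcome status, so risks in the source population cannot be estimated directly — relative risk is not valid here. The odds ratio is the appropriate measure.
OR = (a·d)/(b·c) = (1511 × 1357) / (621 × 867) = 2050427 / 538407 = 3.80832

3.81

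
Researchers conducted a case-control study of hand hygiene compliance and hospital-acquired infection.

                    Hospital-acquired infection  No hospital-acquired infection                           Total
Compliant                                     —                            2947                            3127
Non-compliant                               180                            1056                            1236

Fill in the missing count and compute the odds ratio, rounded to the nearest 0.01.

0.36

The missing cell is in the exposed row: 3127 − 2947 = 180.
So a = 180, b = 2947, c = 180, d = 1056.
OR = (a·d)/(b·c) = (180 × 1056) / (2947 × 180) = 190080 / 530460 = 0.35833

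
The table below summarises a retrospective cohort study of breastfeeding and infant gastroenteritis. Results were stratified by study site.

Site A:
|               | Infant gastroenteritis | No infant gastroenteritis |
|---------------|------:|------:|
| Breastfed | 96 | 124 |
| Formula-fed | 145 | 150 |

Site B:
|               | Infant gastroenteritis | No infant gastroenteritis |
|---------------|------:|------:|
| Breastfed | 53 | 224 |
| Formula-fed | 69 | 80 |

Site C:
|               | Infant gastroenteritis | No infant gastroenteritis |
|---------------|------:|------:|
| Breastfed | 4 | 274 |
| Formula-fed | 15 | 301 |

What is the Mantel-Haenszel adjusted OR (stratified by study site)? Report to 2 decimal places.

0.51

OR_MH = Σ(aᵢdᵢ/nᵢ) / Σ(bᵢcᵢ/nᵢ), where nᵢ is the stratum total.
Stratum 1 (Site A): n = 515; a·d/n = 96·150/515 = 27.9612; b·c/n = 124·145/515 = 34.9126
Stratum 2 (Site B): n = 426; a·d/n = 53·80/426 = 9.9531; b·c/n = 224·69/426 = 36.2817
Stratum 3 (Site C): n = 594; a·d/n = 4·301/594 = 2.0269; b·c/n = 274·15/594 = 6.9192
OR_MH = (27.9612 + 9.9531 + 2.0269) / (34.9126 + 36.2817 + 6.9192) = 39.9412 / 78.1135 = 0.51132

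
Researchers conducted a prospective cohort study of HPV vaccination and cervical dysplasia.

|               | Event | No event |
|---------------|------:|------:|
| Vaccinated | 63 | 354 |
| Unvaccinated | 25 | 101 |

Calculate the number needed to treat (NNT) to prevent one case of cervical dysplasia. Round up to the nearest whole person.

Risk in treated group = 63/417 = 0.15108; risk in control = 25/126 = 0.19841.
Absolute risk reduction = 0.19841 − 0.15108 = 0.04733
NNT = 1 / ARR = 1 / 0.04733 = 21.127 → round up → 22

22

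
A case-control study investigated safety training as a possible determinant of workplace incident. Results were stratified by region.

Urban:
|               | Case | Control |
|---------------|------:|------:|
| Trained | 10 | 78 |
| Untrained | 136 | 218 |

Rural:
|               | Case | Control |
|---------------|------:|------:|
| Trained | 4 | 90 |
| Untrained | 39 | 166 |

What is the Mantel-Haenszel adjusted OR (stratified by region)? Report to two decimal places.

OR_MH = Σ(aᵢdᵢ/nᵢ) / Σ(bᵢcᵢ/nᵢ), where nᵢ is the stratum total.
Stratum 1 (Urban): n = 442; a·d/n = 10·218/442 = 4.9321; b·c/n = 78·136/442 = 24.0000
Stratum 2 (Rural): n = 299; a·d/n = 4·166/299 = 2.2207; b·c/n = 90·39/299 = 11.7391
OR_MH = (4.9321 + 2.2207) / (24.0000 + 11.7391) = 7.1529 / 35.7391 = 0.20014

0.20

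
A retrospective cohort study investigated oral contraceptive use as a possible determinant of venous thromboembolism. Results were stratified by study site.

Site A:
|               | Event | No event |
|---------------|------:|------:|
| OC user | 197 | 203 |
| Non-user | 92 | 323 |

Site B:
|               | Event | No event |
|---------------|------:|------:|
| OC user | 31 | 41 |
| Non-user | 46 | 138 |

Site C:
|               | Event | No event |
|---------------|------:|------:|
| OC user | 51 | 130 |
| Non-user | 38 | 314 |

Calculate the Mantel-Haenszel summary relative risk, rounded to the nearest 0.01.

RR_MH = Σ(aᵢ·n₀ᵢ/nᵢ) / Σ(cᵢ·n₁ᵢ/nᵢ), with n₁ᵢ = aᵢ+bᵢ (exposed), n₀ᵢ = cᵢ+dᵢ (unexposed), nᵢ = n₁ᵢ+n₀ᵢ.
Stratum 1 (Site A): n₁ = 400, n₀ = 415, n = 815; a·n₀/n = 197·415/815 = 100.3129; c·n₁/n = 92·400/815 = 45.1534
Stratum 2 (Site B): n₁ = 72, n₀ = 184, n = 256; a·n₀/n = 31·184/256 = 22.2812; c·n₁/n = 46·72/256 = 12.9375
Stratum 3 (Site C): n₁ = 181, n₀ = 352, n = 533; a·n₀/n = 51·352/533 = 33.6811; c·n₁/n = 38·181/533 = 12.9043
RR_MH = (100.3129 + 22.2812 + 33.6811) / (45.1534 + 12.9375 + 12.9043) = 156.2752 / 70.9952 = 2.20121

2.20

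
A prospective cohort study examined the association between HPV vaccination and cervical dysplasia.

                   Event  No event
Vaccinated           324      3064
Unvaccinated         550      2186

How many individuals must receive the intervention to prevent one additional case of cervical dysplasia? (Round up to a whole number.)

10

Risk in treated group = 324/3388 = 0.09563; risk in control = 550/2736 = 0.20102.
Absolute risk reduction = 0.20102 − 0.09563 = 0.10539
NNT = 1 / ARR = 1 / 0.10539 = 9.488 → round up → 10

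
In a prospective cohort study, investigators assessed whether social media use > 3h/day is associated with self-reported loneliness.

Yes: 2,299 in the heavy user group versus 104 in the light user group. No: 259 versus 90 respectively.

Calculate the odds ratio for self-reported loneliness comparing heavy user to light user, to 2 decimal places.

7.68

From the description: a = 2299, b = 259, c = 104, d = 90.
OR = (a·d)/(b·c) = (2299 × 90) / (259 × 104) = 206910 / 26936 = 7.68154
The odds of self-reported loneliness are about 7.68 times as high in the heavy user group.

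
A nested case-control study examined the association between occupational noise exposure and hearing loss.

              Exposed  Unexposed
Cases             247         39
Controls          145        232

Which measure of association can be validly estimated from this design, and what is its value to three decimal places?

Reading the table with exposure as columns: a = 247 (Exposed, case), b = 145 (Exposed, non-case), c = 39 (Unexposed, case), d = 232.
This is a nested case-control study: participants were sampled on outcome status, so risks in the source population cannot be estimated directly — relative risk is not valid here. The odds ratio is the appropriate measure.
OR = (a·d)/(b·c) = (247 × 232) / (145 × 39) = 57304 / 5655 = 10.13333

10.133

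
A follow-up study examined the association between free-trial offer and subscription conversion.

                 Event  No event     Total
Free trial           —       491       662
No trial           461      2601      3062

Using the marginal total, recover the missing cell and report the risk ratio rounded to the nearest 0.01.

1.72

The missing cell is in the exposed row: 662 − 491 = 171.
So a = 171, b = 491, c = 461, d = 2601.
RR = [a/(a+b)] / [c/(c+d)] = (171/662) / (461/3062) = 0.25831/0.15056 = 1.71570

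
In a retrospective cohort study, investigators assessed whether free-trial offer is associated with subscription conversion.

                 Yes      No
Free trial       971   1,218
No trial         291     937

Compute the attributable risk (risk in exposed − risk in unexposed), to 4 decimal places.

Cells: a = 971, b = 1218, c = 291, d = 937.
Risk in exposed = 971/2189 = 0.443582; risk in unexposed = 291/1228 = 0.236971.
Risk difference = 0.443582 − 0.236971 = 0.206611

0.2066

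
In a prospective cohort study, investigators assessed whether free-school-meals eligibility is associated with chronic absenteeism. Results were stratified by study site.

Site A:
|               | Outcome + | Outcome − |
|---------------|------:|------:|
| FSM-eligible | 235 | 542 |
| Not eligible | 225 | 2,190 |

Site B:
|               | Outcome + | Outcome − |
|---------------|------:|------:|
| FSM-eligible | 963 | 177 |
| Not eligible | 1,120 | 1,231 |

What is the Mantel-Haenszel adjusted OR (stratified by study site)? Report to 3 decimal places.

OR_MH = Σ(aᵢdᵢ/nᵢ) / Σ(bᵢcᵢ/nᵢ), where nᵢ is the stratum total.
Stratum 1 (Site A): n = 3192; a·d/n = 235·2190/3192 = 161.2312; b·c/n = 542·225/3192 = 38.2049
Stratum 2 (Site B): n = 3491; a·d/n = 963·1231/3491 = 339.5740; b·c/n = 177·1120/3491 = 56.7860
OR_MH = (161.2312 + 339.5740) / (38.2049 + 56.7860) = 500.8053 / 94.9909 = 5.27214

5.272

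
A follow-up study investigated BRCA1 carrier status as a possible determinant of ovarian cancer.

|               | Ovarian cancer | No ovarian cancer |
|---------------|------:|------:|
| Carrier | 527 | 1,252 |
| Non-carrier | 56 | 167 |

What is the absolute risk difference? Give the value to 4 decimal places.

0.0451

Cells: a = 527, b = 1252, c = 56, d = 167.
Risk in exposed = 527/1779 = 0.296234; risk in unexposed = 56/223 = 0.251121.
Risk difference = 0.296234 − 0.251121 = 0.045113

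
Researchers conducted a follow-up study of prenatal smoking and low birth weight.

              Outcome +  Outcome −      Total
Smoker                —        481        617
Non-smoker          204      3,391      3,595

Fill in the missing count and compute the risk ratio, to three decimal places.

3.884

The missing cell is in the exposed row: 617 − 481 = 136.
So a = 136, b = 481, c = 204, d = 3391.
RR = [a/(a+b)] / [c/(c+d)] = (136/617) / (204/3595) = 0.22042/0.05675 = 3.88439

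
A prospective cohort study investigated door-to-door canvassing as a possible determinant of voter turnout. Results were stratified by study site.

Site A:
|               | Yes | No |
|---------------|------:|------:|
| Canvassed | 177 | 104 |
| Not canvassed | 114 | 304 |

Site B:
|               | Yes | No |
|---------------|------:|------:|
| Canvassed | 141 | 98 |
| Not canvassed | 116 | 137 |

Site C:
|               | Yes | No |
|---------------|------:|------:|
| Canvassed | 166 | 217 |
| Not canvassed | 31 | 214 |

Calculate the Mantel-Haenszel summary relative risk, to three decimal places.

RR_MH = Σ(aᵢ·n₀ᵢ/nᵢ) / Σ(cᵢ·n₁ᵢ/nᵢ), with n₁ᵢ = aᵢ+bᵢ (exposed), n₀ᵢ = cᵢ+dᵢ (unexposed), nᵢ = n₁ᵢ+n₀ᵢ.
Stratum 1 (Site A): n₁ = 281, n₀ = 418, n = 699; a·n₀/n = 177·418/699 = 105.8455; c·n₁/n = 114·281/699 = 45.8283
Stratum 2 (Site B): n₁ = 239, n₀ = 253, n = 492; a·n₀/n = 141·253/492 = 72.5061; c·n₁/n = 116·239/492 = 56.3496
Stratum 3 (Site C): n₁ = 383, n₀ = 245, n = 628; a·n₀/n = 166·245/628 = 64.7611; c·n₁/n = 31·383/628 = 18.9061
RR_MH = (105.8455 + 72.5061 + 64.7611) / (45.8283 + 56.3496 + 18.9061) = 243.1127 / 121.0840 = 2.00780

2.008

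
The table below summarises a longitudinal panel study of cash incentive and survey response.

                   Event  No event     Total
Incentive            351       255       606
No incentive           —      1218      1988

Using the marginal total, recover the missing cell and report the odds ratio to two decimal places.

2.18

The missing cell is in the unexposed row: 1988 − 1218 = 770.
So a = 351, b = 255, c = 770, d = 1218.
OR = (a·d)/(b·c) = (351 × 1218) / (255 × 770) = 427518 / 196350 = 2.17733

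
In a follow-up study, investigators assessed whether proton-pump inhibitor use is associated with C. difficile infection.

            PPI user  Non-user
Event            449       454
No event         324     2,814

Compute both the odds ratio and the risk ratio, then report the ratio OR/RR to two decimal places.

Reading the table with exposure as columns: a = 449 (PPI user, case), b = 324 (PPI user, non-case), c = 454 (Non-user, case), d = 2814.
OR = (449·2814)/(324·454) = 1263486/147096 = 8.58953
Risk in exposed = 449/773 = 0.58085; risk in unexposed = 454/3268 = 0.13892; RR = 4.18112
OR/RR = 8.58953 / 4.18112 = 2.05436
The outcome is not rare, so the OR lies further from 1 than the RR.

2.05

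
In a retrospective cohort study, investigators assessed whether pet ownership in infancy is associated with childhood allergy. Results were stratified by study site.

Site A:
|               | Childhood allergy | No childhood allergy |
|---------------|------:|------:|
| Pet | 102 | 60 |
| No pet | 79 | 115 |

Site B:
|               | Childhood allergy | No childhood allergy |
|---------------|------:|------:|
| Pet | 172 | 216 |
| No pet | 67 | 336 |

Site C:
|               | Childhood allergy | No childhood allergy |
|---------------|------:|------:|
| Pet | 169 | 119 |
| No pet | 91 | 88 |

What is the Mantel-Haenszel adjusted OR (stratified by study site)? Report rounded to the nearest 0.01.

OR_MH = Σ(aᵢdᵢ/nᵢ) / Σ(bᵢcᵢ/nᵢ), where nᵢ is the stratum total.
Stratum 1 (Site A): n = 356; a·d/n = 102·115/356 = 32.9494; b·c/n = 60·79/356 = 13.3146
Stratum 2 (Site B): n = 791; a·d/n = 172·336/791 = 73.0619; b·c/n = 216·67/791 = 18.2958
Stratum 3 (Site C): n = 467; a·d/n = 169·88/467 = 31.8458; b·c/n = 119·91/467 = 23.1884
OR_MH = (32.9494 + 73.0619 + 31.8458) / (13.3146 + 18.2958 + 23.1884) = 137.8572 / 54.7989 = 2.51569

2.52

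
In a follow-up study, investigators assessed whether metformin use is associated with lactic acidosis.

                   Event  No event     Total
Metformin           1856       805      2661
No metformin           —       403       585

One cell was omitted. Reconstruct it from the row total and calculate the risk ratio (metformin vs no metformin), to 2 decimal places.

The missing cell is in the unexposed row: 585 − 403 = 182.
So a = 1856, b = 805, c = 182, d = 403.
RR = [a/(a+b)] / [c/(c+d)] = (1856/2661) / (182/585) = 0.69748/0.31111 = 2.24191

2.24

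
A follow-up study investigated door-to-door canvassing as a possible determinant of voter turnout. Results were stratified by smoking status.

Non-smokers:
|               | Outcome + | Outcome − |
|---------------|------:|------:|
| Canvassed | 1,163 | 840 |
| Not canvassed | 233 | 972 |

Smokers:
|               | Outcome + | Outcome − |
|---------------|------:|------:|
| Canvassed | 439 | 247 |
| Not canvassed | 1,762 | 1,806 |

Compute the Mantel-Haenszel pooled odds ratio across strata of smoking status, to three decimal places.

OR_MH = Σ(aᵢdᵢ/nᵢ) / Σ(bᵢcᵢ/nᵢ), where nᵢ is the stratum total.
Stratum 1 (Non-smokers): n = 3208; a·d/n = 1163·972/3208 = 352.3803; b·c/n = 840·233/3208 = 61.0100
Stratum 2 (Smokers): n = 4254; a·d/n = 439·1806/4254 = 186.3738; b·c/n = 247·1762/4254 = 102.3070
OR_MH = (352.3803 + 186.3738) / (61.0100 + 102.3070) = 538.7541 / 163.3170 = 3.29882

3.299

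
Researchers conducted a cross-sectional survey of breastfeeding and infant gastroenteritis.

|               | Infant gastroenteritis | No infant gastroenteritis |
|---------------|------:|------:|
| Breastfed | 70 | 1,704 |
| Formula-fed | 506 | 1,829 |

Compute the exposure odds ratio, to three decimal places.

Cells: a = 70, b = 1704, c = 506, d = 1829.
OR = (a·d)/(b·c) = (70 × 1829) / (1704 × 506) = 128030 / 862224 = 0.14849
Exposure is associated with lower odds of infant gastroenteritis (OR = 0.15 < 1).

0.148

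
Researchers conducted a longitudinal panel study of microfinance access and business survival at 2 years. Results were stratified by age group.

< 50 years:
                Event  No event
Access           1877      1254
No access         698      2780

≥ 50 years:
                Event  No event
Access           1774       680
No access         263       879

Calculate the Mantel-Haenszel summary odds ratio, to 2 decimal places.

6.71

OR_MH = Σ(aᵢdᵢ/nᵢ) / Σ(bᵢcᵢ/nᵢ), where nᵢ is the stratum total.
Stratum 1 (< 50 years): n = 6609; a·d/n = 1877·2780/6609 = 789.5385; b·c/n = 1254·698/6609 = 132.4394
Stratum 2 (≥ 50 years): n = 3596; a·d/n = 1774·879/3596 = 433.6335; b·c/n = 680·263/3596 = 49.7330
OR_MH = (789.5385 + 433.6335) / (132.4394 + 49.7330) = 1223.1720 / 182.1724 = 6.71436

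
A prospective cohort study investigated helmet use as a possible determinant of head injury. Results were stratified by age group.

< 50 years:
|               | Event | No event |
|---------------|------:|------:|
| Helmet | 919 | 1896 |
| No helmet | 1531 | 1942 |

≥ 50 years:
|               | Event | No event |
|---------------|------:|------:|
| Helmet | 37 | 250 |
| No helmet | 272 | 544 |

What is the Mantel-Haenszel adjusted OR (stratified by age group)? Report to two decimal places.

0.58

OR_MH = Σ(aᵢdᵢ/nᵢ) / Σ(bᵢcᵢ/nᵢ), where nᵢ is the stratum total.
Stratum 1 (< 50 years): n = 6288; a·d/n = 919·1942/6288 = 283.8260; b·c/n = 1896·1531/6288 = 461.6374
Stratum 2 (≥ 50 years): n = 1103; a·d/n = 37·544/1103 = 18.2484; b·c/n = 250·272/1103 = 61.6500
OR_MH = (283.8260 + 18.2484) / (461.6374 + 61.6500) = 302.0744 / 523.2874 = 0.57726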